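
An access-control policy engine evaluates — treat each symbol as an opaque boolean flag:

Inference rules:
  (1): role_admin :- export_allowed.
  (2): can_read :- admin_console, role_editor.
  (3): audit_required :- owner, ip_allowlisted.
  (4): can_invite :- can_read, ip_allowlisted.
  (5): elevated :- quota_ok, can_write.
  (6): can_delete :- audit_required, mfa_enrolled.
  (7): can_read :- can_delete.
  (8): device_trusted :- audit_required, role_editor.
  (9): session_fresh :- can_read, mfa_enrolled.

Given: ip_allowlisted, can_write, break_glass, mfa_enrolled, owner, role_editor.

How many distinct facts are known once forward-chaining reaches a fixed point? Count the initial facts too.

12

[1] (3) [audit_required :- owner, ip_allowlisted.]. ⇒ new: audit_required.
[2] (6) [can_delete :- audit_required, mfa_enrolled.]; (8) [device_trusted :- audit_required, role_editor.]. ⇒ new: can_delete, device_trusted.
[3] (7) [can_read :- can_delete.]. ⇒ new: can_read.
[4] (4) [can_invite :- can_read, ip_allowlisted.]; (9) [session_fresh :- can_read, mfa_enrolled.]. ⇒ new: can_invite, session_fresh.
Closure: {audit_required, break_glass, can_delete, can_invite, can_read, can_write, device_trusted, ip_allowlisted, mfa_enrolled, owner, role_editor, session_fresh} — 12 facts.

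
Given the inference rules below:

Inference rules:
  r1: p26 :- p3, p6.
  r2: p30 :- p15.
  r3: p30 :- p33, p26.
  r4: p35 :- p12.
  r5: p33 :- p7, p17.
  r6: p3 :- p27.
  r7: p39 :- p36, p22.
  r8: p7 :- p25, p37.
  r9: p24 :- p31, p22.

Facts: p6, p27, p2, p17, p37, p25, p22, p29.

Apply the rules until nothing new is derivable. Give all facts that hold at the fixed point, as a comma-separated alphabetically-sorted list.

p17, p2, p22, p25, p26, p27, p29, p3, p30, p33, p37, p6, p7

Round 1 fires r6, r8, giving p3, p7.
Round 2 fires r1, r5, giving p26, p33.
Round 3 fires r3, giving p30.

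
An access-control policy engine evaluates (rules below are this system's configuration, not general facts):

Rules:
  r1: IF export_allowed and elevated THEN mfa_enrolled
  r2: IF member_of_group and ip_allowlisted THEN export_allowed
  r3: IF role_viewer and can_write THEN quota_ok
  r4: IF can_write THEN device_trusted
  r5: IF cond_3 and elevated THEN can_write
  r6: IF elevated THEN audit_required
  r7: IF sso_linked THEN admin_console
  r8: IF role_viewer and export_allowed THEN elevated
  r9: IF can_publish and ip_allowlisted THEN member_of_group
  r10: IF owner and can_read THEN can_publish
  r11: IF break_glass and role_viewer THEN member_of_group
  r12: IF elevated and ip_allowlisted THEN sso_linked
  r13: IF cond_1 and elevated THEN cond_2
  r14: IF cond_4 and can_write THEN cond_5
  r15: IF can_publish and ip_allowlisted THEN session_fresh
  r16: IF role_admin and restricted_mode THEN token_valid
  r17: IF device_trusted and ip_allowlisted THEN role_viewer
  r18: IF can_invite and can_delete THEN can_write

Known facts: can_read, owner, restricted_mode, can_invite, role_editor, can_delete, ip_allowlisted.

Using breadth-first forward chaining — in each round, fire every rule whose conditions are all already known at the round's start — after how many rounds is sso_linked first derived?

Round 1: r10 [IF owner and can_read THEN can_publish]; r18 [IF can_invite and can_delete THEN can_write]. Adds can_publish, can_write.
Round 2: r4 [IF can_write THEN device_trusted]; r9 [IF can_publish and ip_allowlisted THEN member_of_group]; r15 [IF can_publish and ip_allowlisted THEN session_fresh]. Adds device_trusted, member_of_group, session_fresh.
Round 3: r2 [IF member_of_group and ip_allowlisted THEN export_allowed]; r17 [IF device_trusted and ip_allowlisted THEN role_viewer]. Adds export_allowed, role_viewer.
Round 4: r3 [IF role_viewer and can_write THEN quota_ok]; r8 [IF role_viewer and export_allowed THEN elevated]. Adds quota_ok, elevated.
Round 5: r1 [IF export_allowed and elevated THEN mfa_enrolled]; r6 [IF elevated THEN audit_required]; r12 [IF elevated and ip_allowlisted THEN sso_linked]. Adds mfa_enrolled, audit_required, sso_linked.
sso_linked first appears in round 5.

5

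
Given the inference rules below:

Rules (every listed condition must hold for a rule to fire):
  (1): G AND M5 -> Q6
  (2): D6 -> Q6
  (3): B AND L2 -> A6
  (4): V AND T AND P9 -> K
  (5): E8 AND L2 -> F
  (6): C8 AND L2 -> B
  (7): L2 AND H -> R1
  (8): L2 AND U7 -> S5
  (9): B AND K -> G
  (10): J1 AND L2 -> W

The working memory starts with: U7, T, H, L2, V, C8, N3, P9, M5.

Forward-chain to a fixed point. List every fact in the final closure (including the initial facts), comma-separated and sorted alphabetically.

A6, B, C8, G, H, K, L2, M5, N3, P9, Q6, R1, S5, T, U7, V

Round 1 — (4), (6), (7), (8), derive K, B, R1, S5.
Round 2 — (3), (9), derive A6, G.
Round 3 — (1), derive Q6.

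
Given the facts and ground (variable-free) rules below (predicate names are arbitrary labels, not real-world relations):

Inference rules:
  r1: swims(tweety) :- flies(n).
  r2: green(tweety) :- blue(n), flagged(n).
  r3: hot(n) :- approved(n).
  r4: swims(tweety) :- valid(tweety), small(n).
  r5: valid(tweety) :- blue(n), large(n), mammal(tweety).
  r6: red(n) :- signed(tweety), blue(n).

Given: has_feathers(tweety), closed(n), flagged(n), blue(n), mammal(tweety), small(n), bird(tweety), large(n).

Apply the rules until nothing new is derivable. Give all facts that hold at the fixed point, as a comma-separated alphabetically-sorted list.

Round 1: r2 [green(tweety) :- blue(n), flagged(n).]; r5 [valid(tweety) :- blue(n), large(n), mammal(tweety).]. Adds green(tweety), valid(tweety).
Round 2: r4 [swims(tweety) :- valid(tweety), small(n).]. Adds swims(tweety).

bird(tweety), blue(n), closed(n), flagged(n), green(tweety), has_feathers(tweety), large(n), mammal(tweety), small(n), swims(tweety), valid(tweety)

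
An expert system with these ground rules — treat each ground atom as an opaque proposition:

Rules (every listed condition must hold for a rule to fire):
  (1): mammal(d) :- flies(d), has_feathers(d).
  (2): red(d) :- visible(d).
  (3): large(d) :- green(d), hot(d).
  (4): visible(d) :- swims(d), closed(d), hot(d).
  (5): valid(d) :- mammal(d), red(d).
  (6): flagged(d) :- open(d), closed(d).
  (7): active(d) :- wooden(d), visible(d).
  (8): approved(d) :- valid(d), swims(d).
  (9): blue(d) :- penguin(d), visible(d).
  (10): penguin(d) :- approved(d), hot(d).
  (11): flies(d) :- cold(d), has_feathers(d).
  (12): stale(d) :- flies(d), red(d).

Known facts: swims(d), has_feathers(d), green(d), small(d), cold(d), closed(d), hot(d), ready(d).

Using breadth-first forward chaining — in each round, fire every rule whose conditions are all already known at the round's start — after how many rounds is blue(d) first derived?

6

Round 1: (3) [large(d) :- green(d), hot(d).]; (4) [visible(d) :- swims(d), closed(d), hot(d).]; (11) [flies(d) :- cold(d), has_feathers(d).]. Adds large(d), visible(d), flies(d).
Round 2: (1) [mammal(d) :- flies(d), has_feathers(d).]; (2) [red(d) :- visible(d).]. Adds mammal(d), red(d).
Round 3: (5) [valid(d) :- mammal(d), red(d).]; (12) [stale(d) :- flies(d), red(d).]. Adds valid(d), stale(d).
Round 4: (8) [approved(d) :- valid(d), swims(d).]. Adds approved(d).
Round 5: (10) [penguin(d) :- approved(d), hot(d).]. Adds penguin(d).
Round 6: (9) [blue(d) :- penguin(d), visible(d).]. Adds blue(d).
blue(d) first appears in round 6.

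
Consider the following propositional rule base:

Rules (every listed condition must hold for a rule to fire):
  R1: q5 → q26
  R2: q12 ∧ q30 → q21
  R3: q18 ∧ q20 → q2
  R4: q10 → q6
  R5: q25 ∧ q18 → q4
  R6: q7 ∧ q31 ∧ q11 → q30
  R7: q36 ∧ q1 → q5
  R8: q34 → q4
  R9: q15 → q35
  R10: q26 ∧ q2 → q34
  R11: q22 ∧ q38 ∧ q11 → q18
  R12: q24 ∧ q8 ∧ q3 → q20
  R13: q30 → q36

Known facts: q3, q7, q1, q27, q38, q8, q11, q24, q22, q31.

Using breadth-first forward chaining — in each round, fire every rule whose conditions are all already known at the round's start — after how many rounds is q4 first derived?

Round 1 — R6, R11, R12, derive q30, q18, q20.
Round 2 — R3, R13, derive q2, q36.
Round 3 — R7, derive q5.
Round 4 — R1, derive q26.
Round 5 — R10, derive q34.
Round 6 — R8, derive q4.
q4 first appears in round 6.

6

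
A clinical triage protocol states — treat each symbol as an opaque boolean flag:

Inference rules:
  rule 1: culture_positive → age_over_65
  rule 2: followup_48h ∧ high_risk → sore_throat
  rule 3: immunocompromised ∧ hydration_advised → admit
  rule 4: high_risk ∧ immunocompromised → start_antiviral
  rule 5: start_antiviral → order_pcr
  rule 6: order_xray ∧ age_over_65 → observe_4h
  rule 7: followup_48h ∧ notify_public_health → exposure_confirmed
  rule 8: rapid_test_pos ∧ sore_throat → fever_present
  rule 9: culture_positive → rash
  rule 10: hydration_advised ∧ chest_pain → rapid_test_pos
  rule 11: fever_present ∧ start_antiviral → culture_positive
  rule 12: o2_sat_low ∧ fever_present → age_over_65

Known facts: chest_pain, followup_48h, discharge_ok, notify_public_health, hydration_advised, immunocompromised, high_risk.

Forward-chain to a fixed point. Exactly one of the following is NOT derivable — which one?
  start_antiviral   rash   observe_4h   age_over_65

observe_4h

Round 1 fires rule 2, rule 3, rule 4, rule 7, rule 10, giving sore_throat, admit, start_antiviral, exposure_confirmed, rapid_test_pos.
Round 2 fires rule 5, rule 8, giving order_pcr, fever_present.
Round 3 fires rule 11, giving culture_positive.
Round 4 fires rule 1, rule 9, giving age_over_65, rash.
Derived: age_over_65 (round 4), rash (round 4), start_antiviral (round 1). observe_4h never appears in any round.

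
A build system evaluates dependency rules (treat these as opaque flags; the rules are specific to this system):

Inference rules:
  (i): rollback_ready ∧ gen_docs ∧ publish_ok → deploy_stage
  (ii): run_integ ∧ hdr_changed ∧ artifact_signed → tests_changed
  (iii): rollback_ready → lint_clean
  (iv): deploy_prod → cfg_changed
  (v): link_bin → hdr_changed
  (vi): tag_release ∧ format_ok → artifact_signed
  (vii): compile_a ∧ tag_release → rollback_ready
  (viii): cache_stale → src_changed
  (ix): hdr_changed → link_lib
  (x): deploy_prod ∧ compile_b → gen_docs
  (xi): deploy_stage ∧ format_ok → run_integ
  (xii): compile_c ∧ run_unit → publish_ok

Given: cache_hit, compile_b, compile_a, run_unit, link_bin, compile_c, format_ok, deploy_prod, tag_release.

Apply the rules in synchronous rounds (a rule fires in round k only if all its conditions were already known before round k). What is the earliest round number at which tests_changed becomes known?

4

[1] (iv) [deploy_prod → cfg_changed]; (v) [link_bin → hdr_changed]; (vi) [tag_release ∧ format_ok → artifact_signed]; (vii) [compile_a ∧ tag_release → rollback_ready]; (x) [deploy_prod ∧ compile_b → gen_docs]; (xii) [compile_c ∧ run_unit → publish_ok]. ⇒ new: cfg_changed, hdr_changed, artifact_signed, rollback_ready, gen_docs, publish_ok.
[2] (i) [rollback_ready ∧ gen_docs ∧ publish_ok → deploy_stage]; (iii) [rollback_ready → lint_clean]; (ix) [hdr_changed → link_lib]. ⇒ new: deploy_stage, lint_clean, link_lib.
[3] (xi) [deploy_stage ∧ format_ok → run_integ]. ⇒ new: run_integ.
[4] (ii) [run_integ ∧ hdr_changed ∧ artifact_signed → tests_changed]. ⇒ new: tests_changed.
tests_changed first appears in round 4.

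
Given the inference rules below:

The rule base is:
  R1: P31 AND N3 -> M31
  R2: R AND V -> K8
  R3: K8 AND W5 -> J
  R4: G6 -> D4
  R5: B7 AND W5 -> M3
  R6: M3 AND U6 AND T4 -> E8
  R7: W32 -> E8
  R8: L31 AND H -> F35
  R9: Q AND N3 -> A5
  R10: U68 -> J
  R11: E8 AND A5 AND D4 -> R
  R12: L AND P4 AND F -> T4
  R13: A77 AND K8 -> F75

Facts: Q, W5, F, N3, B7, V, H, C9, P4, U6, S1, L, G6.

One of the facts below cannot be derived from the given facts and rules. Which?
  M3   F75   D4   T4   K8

Round 1: R4 [G6 -> D4]; R5 [B7 AND W5 -> M3]; R9 [Q AND N3 -> A5]; R12 [L AND P4 AND F -> T4]. New: D4, M3, A5, T4.
Round 2: R6 [M3 AND U6 AND T4 -> E8]. New: E8.
Round 3: R11 [E8 AND A5 AND D4 -> R]. New: R.
Round 4: R2 [R AND V -> K8]. New: K8.
Round 5: R3 [K8 AND W5 -> J]. New: J.
Derived: D4 (round 1), K8 (round 4), M3 (round 1), T4 (round 1). F75 never appears in any round.

F75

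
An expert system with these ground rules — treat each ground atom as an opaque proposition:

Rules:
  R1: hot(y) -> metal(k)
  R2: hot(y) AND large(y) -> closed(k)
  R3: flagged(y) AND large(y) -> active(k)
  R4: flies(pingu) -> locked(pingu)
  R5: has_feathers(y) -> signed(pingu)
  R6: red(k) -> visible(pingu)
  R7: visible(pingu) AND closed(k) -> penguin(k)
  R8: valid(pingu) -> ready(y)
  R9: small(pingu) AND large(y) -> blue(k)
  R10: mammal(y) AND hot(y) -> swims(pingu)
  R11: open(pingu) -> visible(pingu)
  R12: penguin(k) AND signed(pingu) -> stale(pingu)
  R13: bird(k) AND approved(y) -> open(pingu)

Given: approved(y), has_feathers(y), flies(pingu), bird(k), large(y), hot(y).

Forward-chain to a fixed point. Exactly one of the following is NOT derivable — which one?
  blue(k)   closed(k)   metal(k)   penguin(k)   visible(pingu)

blue(k)

Round 1 — R1, R2, R4, R5, R13, derive metal(k), closed(k), locked(pingu), signed(pingu), open(pingu).
Round 2 — R11, derive visible(pingu).
Round 3 — R7, derive penguin(k).
Round 4 — R12, derive stale(pingu).
Derived: metal(k) (round 1), visible(pingu) (round 2), closed(k) (round 1), penguin(k) (round 3). blue(k) never appears in any round.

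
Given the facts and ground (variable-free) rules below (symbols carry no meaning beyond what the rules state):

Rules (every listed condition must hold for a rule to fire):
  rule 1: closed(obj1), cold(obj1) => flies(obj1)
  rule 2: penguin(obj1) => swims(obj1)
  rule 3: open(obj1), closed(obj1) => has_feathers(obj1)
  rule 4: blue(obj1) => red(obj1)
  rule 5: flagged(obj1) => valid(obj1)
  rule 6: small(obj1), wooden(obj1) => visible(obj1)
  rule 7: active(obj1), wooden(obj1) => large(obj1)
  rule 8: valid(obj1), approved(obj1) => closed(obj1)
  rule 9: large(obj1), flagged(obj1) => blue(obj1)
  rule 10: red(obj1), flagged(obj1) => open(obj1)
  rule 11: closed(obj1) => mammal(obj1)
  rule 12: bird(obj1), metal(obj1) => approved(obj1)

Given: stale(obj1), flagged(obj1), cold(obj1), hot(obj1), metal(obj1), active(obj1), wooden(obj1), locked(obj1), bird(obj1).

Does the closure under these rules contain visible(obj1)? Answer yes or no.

[1] rule 5 [flagged(obj1) => valid(obj1)]; rule 7 [active(obj1), wooden(obj1) => large(obj1)]; rule 12 [bird(obj1), metal(obj1) => approved(obj1)]. ⇒ new: valid(obj1), large(obj1), approved(obj1).
[2] rule 8 [valid(obj1), approved(obj1) => closed(obj1)]; rule 9 [large(obj1), flagged(obj1) => blue(obj1)]. ⇒ new: closed(obj1), blue(obj1).
[3] rule 1 [closed(obj1), cold(obj1) => flies(obj1)]; rule 4 [blue(obj1) => red(obj1)]; rule 11 [closed(obj1) => mammal(obj1)]. ⇒ new: flies(obj1), red(obj1), mammal(obj1).
[4] rule 10 [red(obj1), flagged(obj1) => open(obj1)]. ⇒ new: open(obj1).
[5] rule 3 [open(obj1), closed(obj1) => has_feathers(obj1)]. ⇒ new: has_feathers(obj1).
Fixed point reached. visible(obj1) is concluded only by rule 6; rule 6 needs small(obj1) (never derived).

no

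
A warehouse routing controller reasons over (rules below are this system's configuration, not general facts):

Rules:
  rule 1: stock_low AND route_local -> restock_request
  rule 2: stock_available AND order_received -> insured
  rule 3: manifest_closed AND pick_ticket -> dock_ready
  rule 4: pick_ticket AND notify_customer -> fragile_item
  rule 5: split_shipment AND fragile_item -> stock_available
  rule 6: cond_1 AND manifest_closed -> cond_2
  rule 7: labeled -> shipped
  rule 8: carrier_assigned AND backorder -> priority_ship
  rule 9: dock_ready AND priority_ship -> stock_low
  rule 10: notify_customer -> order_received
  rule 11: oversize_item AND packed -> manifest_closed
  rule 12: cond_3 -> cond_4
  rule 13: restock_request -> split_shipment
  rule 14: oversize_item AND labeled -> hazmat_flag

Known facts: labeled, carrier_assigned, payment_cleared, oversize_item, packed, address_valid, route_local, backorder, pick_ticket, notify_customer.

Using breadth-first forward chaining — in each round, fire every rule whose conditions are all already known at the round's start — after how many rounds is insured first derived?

7

Round 1: rule 4 [pick_ticket AND notify_customer -> fragile_item]; rule 7 [labeled -> shipped]; rule 8 [carrier_assigned AND backorder -> priority_ship]; rule 10 [notify_customer -> order_received]; rule 11 [oversize_item AND packed -> manifest_closed]; rule 14 [oversize_item AND labeled -> hazmat_flag]. New: fragile_item, shipped, priority_ship, order_received, manifest_closed, hazmat_flag.
Round 2: rule 3 [manifest_closed AND pick_ticket -> dock_ready]. New: dock_ready.
Round 3: rule 9 [dock_ready AND priority_ship -> stock_low]. New: stock_low.
Round 4: rule 1 [stock_low AND route_local -> restock_request]. New: restock_request.
Round 5: rule 13 [restock_request -> split_shipment]. New: split_shipment.
Round 6: rule 5 [split_shipment AND fragile_item -> stock_available]. New: stock_available.
Round 7: rule 2 [stock_available AND order_received -> insured]. New: insured.
insured first appears in round 7.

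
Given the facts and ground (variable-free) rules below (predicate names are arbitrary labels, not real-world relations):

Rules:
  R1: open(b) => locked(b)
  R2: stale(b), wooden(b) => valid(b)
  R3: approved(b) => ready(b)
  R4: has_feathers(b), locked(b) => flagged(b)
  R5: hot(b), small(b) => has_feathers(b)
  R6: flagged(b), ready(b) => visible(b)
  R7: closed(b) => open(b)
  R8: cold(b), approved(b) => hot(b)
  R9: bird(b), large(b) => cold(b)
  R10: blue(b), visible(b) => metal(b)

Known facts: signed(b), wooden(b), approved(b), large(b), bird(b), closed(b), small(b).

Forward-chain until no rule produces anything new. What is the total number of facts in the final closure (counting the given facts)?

15

[1] R3 [approved(b) => ready(b)]; R7 [closed(b) => open(b)]; R9 [bird(b), large(b) => cold(b)]. ⇒ new: ready(b), open(b), cold(b).
[2] R1 [open(b) => locked(b)]; R8 [cold(b), approved(b) => hot(b)]. ⇒ new: locked(b), hot(b).
[3] R5 [hot(b), small(b) => has_feathers(b)]. ⇒ new: has_feathers(b).
[4] R4 [has_feathers(b), locked(b) => flagged(b)]. ⇒ new: flagged(b).
[5] R6 [flagged(b), ready(b) => visible(b)]. ⇒ new: visible(b).
Closure: {approved(b), bird(b), closed(b), cold(b), flagged(b), has_feathers(b), hot(b), large(b), locked(b), open(b), ready(b), signed(b), small(b), visible(b), wooden(b)} — 15 facts.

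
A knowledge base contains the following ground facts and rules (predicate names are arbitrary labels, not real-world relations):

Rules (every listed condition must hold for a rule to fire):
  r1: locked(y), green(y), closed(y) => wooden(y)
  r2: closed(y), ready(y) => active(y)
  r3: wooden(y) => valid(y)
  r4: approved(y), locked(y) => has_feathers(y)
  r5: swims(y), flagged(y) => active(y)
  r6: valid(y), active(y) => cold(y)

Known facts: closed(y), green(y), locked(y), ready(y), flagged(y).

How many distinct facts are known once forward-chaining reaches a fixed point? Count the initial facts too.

9

Round 1: r1 [locked(y), green(y), closed(y) => wooden(y)]; r2 [closed(y), ready(y) => active(y)]. New: wooden(y), active(y).
Round 2: r3 [wooden(y) => valid(y)]. New: valid(y).
Round 3: r6 [valid(y), active(y) => cold(y)]. New: cold(y).
Closure: {active(y), closed(y), cold(y), flagged(y), green(y), locked(y), ready(y), valid(y), wooden(y)} — 9 facts.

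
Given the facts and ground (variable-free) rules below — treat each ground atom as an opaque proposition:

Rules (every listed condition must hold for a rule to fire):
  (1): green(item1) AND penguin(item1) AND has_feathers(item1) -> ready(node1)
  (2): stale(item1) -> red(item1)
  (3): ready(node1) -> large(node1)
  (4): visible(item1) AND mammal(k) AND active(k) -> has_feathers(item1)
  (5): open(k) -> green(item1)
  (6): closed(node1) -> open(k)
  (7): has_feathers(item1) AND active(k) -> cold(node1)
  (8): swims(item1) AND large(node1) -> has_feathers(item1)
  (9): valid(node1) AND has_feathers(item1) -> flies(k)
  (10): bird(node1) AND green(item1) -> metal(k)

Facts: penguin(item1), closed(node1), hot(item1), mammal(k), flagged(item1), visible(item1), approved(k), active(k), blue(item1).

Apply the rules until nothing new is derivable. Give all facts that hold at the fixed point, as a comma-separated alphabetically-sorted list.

Round 1 fires (4), (6), giving has_feathers(item1), open(k).
Round 2 fires (5), (7), giving green(item1), cold(node1).
Round 3 fires (1), giving ready(node1).
Round 4 fires (3), giving large(node1).

active(k), approved(k), blue(item1), closed(node1), cold(node1), flagged(item1), green(item1), has_feathers(item1), hot(item1), large(node1), mammal(k), open(k), penguin(item1), ready(node1), visible(item1)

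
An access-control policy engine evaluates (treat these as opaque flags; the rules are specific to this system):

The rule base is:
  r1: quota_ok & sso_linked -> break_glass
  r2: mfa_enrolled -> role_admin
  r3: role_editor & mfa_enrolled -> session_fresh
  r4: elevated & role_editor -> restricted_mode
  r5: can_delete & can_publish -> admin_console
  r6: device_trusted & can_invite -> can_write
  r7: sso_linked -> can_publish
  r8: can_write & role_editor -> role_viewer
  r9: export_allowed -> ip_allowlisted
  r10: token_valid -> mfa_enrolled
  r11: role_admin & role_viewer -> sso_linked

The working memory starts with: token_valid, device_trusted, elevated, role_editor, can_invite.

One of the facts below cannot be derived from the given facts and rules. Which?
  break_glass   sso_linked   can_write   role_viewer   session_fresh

Round 1: r4 [elevated & role_editor -> restricted_mode]; r6 [device_trusted & can_invite -> can_write]; r10 [token_valid -> mfa_enrolled]. Adds restricted_mode, can_write, mfa_enrolled.
Round 2: r2 [mfa_enrolled -> role_admin]; r3 [role_editor & mfa_enrolled -> session_fresh]; r8 [can_write & role_editor -> role_viewer]. Adds role_admin, session_fresh, role_viewer.
Round 3: r11 [role_admin & role_viewer -> sso_linked]. Adds sso_linked.
Round 4: r7 [sso_linked -> can_publish]. Adds can_publish.
Derived: role_viewer (round 2), sso_linked (round 3), session_fresh (round 2), can_write (round 1). break_glass never appears in any round.

break_glass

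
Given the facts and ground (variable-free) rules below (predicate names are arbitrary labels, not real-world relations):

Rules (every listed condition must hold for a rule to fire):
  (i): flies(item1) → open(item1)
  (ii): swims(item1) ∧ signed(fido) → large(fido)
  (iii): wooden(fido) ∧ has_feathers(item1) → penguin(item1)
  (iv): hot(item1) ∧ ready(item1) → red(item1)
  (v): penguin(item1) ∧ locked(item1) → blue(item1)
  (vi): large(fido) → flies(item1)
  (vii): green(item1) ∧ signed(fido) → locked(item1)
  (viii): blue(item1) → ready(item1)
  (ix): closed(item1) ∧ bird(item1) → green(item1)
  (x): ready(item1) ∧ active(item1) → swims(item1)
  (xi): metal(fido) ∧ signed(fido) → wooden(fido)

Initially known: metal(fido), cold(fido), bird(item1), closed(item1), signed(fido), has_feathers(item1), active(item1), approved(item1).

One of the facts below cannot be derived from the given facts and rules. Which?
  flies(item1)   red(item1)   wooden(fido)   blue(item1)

red(item1)

Round 1: (ix) [closed(item1) ∧ bird(item1) → green(item1)]; (xi) [metal(fido) ∧ signed(fido) → wooden(fido)]. Adds green(item1), wooden(fido).
Round 2: (iii) [wooden(fido) ∧ has_feathers(item1) → penguin(item1)]; (vii) [green(item1) ∧ signed(fido) → locked(item1)]. Adds penguin(item1), locked(item1).
Round 3: (v) [penguin(item1) ∧ locked(item1) → blue(item1)]. Adds blue(item1).
Round 4: (viii) [blue(item1) → ready(item1)]. Adds ready(item1).
Round 5: (x) [ready(item1) ∧ active(item1) → swims(item1)]. Adds swims(item1).
Round 6: (ii) [swims(item1) ∧ signed(fido) → large(fido)]. Adds large(fido).
Round 7: (vi) [large(fido) → flies(item1)]. Adds flies(item1).
Round 8: (i) [flies(item1) → open(item1)]. Adds open(item1).
Derived: blue(item1) (round 3), wooden(fido) (round 1), flies(item1) (round 7). red(item1) never appears in any round.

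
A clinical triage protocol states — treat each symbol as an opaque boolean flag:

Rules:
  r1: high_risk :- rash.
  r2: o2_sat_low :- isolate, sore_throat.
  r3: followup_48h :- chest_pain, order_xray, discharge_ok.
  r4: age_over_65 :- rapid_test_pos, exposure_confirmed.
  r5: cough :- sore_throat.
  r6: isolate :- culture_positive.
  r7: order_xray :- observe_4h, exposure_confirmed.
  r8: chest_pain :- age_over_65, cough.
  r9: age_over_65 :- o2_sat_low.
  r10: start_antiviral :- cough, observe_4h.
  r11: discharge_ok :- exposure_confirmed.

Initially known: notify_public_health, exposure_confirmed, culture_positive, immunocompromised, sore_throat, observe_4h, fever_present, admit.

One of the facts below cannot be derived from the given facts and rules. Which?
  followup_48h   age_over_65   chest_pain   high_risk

Round 1: r5 [cough :- sore_throat.]; r6 [isolate :- culture_positive.]; r7 [order_xray :- observe_4h, exposure_confirmed.]; r11 [discharge_ok :- exposure_confirmed.]. Adds cough, isolate, order_xray, discharge_ok.
Round 2: r2 [o2_sat_low :- isolate, sore_throat.]; r10 [start_antiviral :- cough, observe_4h.]. Adds o2_sat_low, start_antiviral.
Round 3: r9 [age_over_65 :- o2_sat_low.]. Adds age_over_65.
Round 4: r8 [chest_pain :- age_over_65, cough.]. Adds chest_pain.
Round 5: r3 [followup_48h :- chest_pain, order_xray, discharge_ok.]. Adds followup_48h.
Derived: chest_pain (round 4), age_over_65 (round 3), followup_48h (round 5). high_risk never appears in any round.

high_risk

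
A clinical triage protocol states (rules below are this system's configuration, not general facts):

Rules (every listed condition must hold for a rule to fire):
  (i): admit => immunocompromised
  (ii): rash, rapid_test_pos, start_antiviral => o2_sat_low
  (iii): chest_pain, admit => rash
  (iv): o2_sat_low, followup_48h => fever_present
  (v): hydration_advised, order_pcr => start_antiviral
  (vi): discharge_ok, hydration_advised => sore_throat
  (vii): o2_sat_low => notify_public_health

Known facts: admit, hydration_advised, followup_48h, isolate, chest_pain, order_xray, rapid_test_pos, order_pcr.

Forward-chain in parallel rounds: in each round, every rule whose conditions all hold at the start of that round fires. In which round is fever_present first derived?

Round 1: (i) [admit => immunocompromised]; (iii) [chest_pain, admit => rash]; (v) [hydration_advised, order_pcr => start_antiviral]. Adds immunocompromised, rash, start_antiviral.
Round 2: (ii) [rash, rapid_test_pos, start_antiviral => o2_sat_low]. Adds o2_sat_low.
Round 3: (iv) [o2_sat_low, followup_48h => fever_present]; (vii) [o2_sat_low => notify_public_health]. Adds fever_present, notify_public_health.
fever_present first appears in round 3.

3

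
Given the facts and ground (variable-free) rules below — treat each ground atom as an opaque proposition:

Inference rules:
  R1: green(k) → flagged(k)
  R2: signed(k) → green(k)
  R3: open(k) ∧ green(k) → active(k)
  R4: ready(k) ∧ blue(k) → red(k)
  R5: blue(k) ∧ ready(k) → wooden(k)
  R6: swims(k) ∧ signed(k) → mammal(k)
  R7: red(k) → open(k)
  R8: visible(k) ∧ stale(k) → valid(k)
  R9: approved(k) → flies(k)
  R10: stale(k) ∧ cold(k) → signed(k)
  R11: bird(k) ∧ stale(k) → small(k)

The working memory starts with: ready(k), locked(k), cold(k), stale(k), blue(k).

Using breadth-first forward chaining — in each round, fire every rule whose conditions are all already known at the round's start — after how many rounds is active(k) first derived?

3

Round 1 fires R4, R5, R10, giving red(k), wooden(k), signed(k).
Round 2 fires R2, R7, giving green(k), open(k).
Round 3 fires R1, R3, giving flagged(k), active(k).
active(k) first appears in round 3.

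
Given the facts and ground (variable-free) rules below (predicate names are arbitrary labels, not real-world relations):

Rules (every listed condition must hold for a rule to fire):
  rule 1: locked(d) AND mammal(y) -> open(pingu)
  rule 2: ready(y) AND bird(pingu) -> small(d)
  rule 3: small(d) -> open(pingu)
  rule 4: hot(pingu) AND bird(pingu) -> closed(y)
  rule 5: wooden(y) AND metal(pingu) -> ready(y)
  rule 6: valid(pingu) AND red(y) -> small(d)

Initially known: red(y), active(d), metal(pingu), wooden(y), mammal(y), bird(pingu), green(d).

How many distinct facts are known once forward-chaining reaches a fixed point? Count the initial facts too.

Round 1 — rule 5, derive ready(y).
Round 2 — rule 2, derive small(d).
Round 3 — rule 3, derive open(pingu).
Closure: {active(d), bird(pingu), green(d), mammal(y), metal(pingu), open(pingu), ready(y), red(y), small(d), wooden(y)} — 10 facts.

10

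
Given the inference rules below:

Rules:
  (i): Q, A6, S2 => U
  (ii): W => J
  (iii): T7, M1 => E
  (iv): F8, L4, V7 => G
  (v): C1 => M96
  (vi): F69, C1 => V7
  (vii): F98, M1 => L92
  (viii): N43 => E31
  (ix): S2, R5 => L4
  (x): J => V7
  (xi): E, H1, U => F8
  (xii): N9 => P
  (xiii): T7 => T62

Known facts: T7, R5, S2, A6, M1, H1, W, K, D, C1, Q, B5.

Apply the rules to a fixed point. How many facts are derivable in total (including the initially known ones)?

21

Round 1: (i) [Q, A6, S2 => U]; (ii) [W => J]; (iii) [T7, M1 => E]; (v) [C1 => M96]; (ix) [S2, R5 => L4]; (xiii) [T7 => T62]. New: U, J, E, M96, L4, T62.
Round 2: (x) [J => V7]; (xi) [E, H1, U => F8]. New: V7, F8.
Round 3: (iv) [F8, L4, V7 => G]. New: G.
Closure: {A6, B5, C1, D, E, F8, G, H1, J, K, L4, M1, M96, Q, R5, S2, T62, T7, U, V7, W} — 21 facts.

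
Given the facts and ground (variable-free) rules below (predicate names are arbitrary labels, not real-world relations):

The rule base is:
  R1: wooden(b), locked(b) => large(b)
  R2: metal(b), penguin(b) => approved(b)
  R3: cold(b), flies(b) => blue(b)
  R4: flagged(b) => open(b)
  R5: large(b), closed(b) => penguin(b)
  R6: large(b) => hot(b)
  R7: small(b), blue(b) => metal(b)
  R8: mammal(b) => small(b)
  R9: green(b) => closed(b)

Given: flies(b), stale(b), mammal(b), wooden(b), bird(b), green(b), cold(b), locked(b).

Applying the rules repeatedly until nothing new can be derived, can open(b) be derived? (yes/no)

[1] R1 [wooden(b), locked(b) => large(b)]; R3 [cold(b), flies(b) => blue(b)]; R8 [mammal(b) => small(b)]; R9 [green(b) => closed(b)]. ⇒ new: large(b), blue(b), small(b), closed(b).
[2] R5 [large(b), closed(b) => penguin(b)]; R6 [large(b) => hot(b)]; R7 [small(b), blue(b) => metal(b)]. ⇒ new: penguin(b), hot(b), metal(b).
[3] R2 [metal(b), penguin(b) => approved(b)]. ⇒ new: approved(b).
Fixed point reached. open(b) is concluded only by R4; R4 needs flagged(b) (never derived).

no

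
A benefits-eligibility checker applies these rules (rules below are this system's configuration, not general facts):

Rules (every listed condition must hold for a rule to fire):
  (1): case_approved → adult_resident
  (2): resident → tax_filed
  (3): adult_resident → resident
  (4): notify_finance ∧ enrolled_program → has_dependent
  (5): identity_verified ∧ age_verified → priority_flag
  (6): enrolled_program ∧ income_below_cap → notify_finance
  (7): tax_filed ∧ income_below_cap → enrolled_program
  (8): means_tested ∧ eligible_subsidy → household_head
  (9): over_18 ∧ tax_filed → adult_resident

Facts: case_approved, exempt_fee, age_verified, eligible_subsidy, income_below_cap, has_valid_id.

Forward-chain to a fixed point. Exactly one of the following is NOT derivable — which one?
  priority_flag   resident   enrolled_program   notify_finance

priority_flag

Round 1 — (1), derive adult_resident.
Round 2 — (3), derive resident.
Round 3 — (2), derive tax_filed.
Round 4 — (7), derive enrolled_program.
Round 5 — (6), derive notify_finance.
Round 6 — (4), derive has_dependent.
Derived: notify_finance (round 5), resident (round 2), enrolled_program (round 4). priority_flag never appears in any round.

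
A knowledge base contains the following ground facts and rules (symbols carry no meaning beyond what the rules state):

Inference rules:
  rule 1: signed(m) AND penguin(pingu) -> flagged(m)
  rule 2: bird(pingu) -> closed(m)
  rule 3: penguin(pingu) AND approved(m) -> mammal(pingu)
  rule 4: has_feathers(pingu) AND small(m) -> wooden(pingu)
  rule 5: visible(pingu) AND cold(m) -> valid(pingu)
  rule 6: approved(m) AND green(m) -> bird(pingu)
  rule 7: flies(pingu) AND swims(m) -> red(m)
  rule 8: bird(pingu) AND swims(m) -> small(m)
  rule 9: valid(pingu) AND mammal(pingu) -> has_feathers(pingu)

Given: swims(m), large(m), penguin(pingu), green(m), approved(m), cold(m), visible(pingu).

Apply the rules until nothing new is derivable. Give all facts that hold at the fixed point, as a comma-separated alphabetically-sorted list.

Round 1 — rule 3, rule 5, rule 6, derive mammal(pingu), valid(pingu), bird(pingu).
Round 2 — rule 2, rule 8, rule 9, derive closed(m), small(m), has_feathers(pingu).
Round 3 — rule 4, derive wooden(pingu).

approved(m), bird(pingu), closed(m), cold(m), green(m), has_feathers(pingu), large(m), mammal(pingu), penguin(pingu), small(m), swims(m), valid(pingu), visible(pingu), wooden(pingu)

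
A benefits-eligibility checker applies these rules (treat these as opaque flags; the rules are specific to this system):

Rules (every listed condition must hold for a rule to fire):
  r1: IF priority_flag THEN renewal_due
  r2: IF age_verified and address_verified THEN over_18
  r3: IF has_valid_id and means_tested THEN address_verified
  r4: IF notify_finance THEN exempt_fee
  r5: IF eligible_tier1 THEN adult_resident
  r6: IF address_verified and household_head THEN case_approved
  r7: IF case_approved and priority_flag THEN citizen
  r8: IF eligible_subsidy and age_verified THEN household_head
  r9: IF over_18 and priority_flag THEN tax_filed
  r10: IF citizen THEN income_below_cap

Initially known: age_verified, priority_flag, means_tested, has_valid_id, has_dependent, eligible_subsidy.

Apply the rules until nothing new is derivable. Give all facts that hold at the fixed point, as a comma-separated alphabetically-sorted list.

address_verified, age_verified, case_approved, citizen, eligible_subsidy, has_dependent, has_valid_id, household_head, income_below_cap, means_tested, over_18, priority_flag, renewal_due, tax_filed

Round 1 — r1, r3, r8, derive renewal_due, address_verified, household_head.
Round 2 — r2, r6, derive over_18, case_approved.
Round 3 — r7, r9, derive citizen, tax_filed.
Round 4 — r10, derive income_below_cap.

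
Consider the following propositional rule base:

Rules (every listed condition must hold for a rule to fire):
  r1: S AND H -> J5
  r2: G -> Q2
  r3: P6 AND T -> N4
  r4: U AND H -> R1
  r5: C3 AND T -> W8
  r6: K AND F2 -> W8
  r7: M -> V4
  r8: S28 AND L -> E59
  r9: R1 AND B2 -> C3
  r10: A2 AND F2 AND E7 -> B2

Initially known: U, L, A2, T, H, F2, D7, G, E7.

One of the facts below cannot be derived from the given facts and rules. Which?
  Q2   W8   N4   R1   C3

Round 1: r2 [G -> Q2]; r4 [U AND H -> R1]; r10 [A2 AND F2 AND E7 -> B2]. Adds Q2, R1, B2.
Round 2: r9 [R1 AND B2 -> C3]. Adds C3.
Round 3: r5 [C3 AND T -> W8]. Adds W8.
Derived: C3 (round 2), Q2 (round 1), W8 (round 3), R1 (round 1). N4 never appears in any round.

N4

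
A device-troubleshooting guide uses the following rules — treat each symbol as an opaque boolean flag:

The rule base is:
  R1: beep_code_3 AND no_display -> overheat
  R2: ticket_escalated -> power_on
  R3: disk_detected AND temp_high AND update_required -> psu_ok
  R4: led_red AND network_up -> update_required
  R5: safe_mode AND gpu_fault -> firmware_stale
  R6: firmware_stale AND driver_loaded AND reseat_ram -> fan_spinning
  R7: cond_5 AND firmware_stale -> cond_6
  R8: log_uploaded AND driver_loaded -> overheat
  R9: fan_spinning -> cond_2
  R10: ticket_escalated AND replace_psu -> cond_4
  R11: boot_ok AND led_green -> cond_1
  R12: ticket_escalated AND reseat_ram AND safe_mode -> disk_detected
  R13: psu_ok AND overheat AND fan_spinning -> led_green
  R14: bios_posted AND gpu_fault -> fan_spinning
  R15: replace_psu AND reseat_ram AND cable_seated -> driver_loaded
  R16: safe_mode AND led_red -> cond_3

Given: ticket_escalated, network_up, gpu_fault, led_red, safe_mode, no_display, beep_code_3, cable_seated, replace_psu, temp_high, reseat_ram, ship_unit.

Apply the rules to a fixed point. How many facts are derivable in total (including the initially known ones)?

[1] R1 [beep_code_3 AND no_display -> overheat]; R2 [ticket_escalated -> power_on]; R4 [led_red AND network_up -> update_required]; R5 [safe_mode AND gpu_fault -> firmware_stale]; R10 [ticket_escalated AND replace_psu -> cond_4]; R12 [ticket_escalated AND reseat_ram AND safe_mode -> disk_detected]; R15 [replace_psu AND reseat_ram AND cable_seated -> driver_loaded]; R16 [safe_mode AND led_red -> cond_3]. ⇒ new: overheat, power_on, update_required, firmware_stale, cond_4, disk_detected, driver_loaded, cond_3.
[2] R3 [disk_detected AND temp_high AND update_required -> psu_ok]; R6 [firmware_stale AND driver_loaded AND reseat_ram -> fan_spinning]. ⇒ new: psu_ok, fan_spinning.
[3] R9 [fan_spinning -> cond_2]; R13 [psu_ok AND overheat AND fan_spinning -> led_green]. ⇒ new: cond_2, led_green.
Closure: {beep_code_3, cable_seated, cond_2, cond_3, cond_4, disk_detected, driver_loaded, fan_spinning, firmware_stale, gpu_fault, led_green, led_red, network_up, no_display, overheat, power_on, psu_ok, replace_psu, reseat_ram, safe_mode, ship_unit, temp_high, ticket_escalated, update_required} — 24 facts.

24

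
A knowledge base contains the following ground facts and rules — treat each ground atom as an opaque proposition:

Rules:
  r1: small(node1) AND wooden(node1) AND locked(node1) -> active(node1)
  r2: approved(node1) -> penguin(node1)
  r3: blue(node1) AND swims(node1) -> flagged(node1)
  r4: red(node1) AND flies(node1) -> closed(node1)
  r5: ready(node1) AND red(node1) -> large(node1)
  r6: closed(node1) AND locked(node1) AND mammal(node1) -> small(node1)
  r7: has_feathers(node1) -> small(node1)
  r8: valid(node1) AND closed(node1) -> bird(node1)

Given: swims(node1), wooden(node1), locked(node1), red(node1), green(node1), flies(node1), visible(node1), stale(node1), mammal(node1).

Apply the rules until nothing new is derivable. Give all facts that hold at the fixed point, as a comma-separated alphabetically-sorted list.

active(node1), closed(node1), flies(node1), green(node1), locked(node1), mammal(node1), red(node1), small(node1), stale(node1), swims(node1), visible(node1), wooden(node1)

Round 1: r4 [red(node1) AND flies(node1) -> closed(node1)]. Adds closed(node1).
Round 2: r6 [closed(node1) AND locked(node1) AND mammal(node1) -> small(node1)]. Adds small(node1).
Round 3: r1 [small(node1) AND wooden(node1) AND locked(node1) -> active(node1)]. Adds active(node1).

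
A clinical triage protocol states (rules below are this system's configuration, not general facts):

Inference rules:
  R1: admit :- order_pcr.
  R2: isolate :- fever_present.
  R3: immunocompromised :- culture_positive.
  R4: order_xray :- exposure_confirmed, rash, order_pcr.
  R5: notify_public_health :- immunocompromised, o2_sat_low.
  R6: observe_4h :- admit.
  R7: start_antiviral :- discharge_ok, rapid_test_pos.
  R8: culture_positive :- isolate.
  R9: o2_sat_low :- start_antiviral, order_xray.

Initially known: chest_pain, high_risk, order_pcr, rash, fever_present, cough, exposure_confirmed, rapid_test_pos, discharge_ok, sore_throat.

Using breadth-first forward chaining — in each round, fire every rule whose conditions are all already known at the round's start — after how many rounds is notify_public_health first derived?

4

Round 1 — R1, R2, R4, R7, derive admit, isolate, order_xray, start_antiviral.
Round 2 — R6, R8, R9, derive observe_4h, culture_positive, o2_sat_low.
Round 3 — R3, derive immunocompromised.
Round 4 — R5, derive notify_public_health.
notify_public_health first appears in round 4.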